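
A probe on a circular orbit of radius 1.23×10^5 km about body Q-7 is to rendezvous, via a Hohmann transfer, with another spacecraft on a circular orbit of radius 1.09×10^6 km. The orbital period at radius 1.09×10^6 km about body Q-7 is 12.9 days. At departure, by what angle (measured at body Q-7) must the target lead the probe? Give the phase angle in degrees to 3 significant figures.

From Kepler's third law T² = 4π²r³/μ at r = 1.09×10^6 km, T = 12.9 days = 12.9 × 86400 s = 1.11456×10^6 s: μ = 4π²r³/T² = 4.11559×10^7 km³/s².
Semi-major axis of the transfer orbit: a_t = (1.230×10^5 + 1.090×10^6)/2 = 6.065×10^5 km.
Transfer time t = π√(a_t³/μ) = 2.313×10^5 s.
Target angular speed ω₂ = √(μ/r₂³) = 5.637×10^-6 rad/s.
Angle swept by the target during transfer: ω₂·t = 1.304 rad = 74.71°.
The probe traverses 180° on the transfer ellipse, so the target must lead by 180° − 74.71° = 105°.

φ = 105°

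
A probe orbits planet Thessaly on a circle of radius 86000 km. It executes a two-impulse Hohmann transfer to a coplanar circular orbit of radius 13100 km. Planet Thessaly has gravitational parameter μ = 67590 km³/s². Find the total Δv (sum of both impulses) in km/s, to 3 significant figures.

The Hohmann ellipse has a_t = (r₁ + r₂)/2 = 49550 km.
Circular speed at r₁: v₁ = √(μ/r₁) = √(67590/86000) = 0.8865 km/s.
Transfer-orbit speed at r₁ (vis-viva): v_a = √[μ(2/r₁ − 1/a_t)] = 0.4558 km/s.
First burn Δv₁ = |v_a − v₁| = 0.4307 km/s.
At r₂, v₂ = √(μ/r₂) = 2.271 km/s.
Transfer-orbit speed at r₂: v_p = √[μ(2/r₂ − 1/a_t)] = 2.992 km/s.
Second burn Δv₂ = |v₂ − v_p| = 0.7210 km/s.
Δv = Δv₁ + Δv₂ = 0.4307 + 0.7210 = 1.152 km/s.

Δv = 1.15 km/s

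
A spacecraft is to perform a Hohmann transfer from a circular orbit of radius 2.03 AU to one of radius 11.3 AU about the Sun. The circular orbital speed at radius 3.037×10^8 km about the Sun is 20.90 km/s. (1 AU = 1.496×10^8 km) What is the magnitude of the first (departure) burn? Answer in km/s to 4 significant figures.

Δv₁ = 6.314 km/s

From the circular-orbit relation v² = μ/r at r = 3.037×10^8 km: μ = v²r = (20.90)² × 3.037×10^8 = 1.32659×10^11 km³/s².
In km: r₁ = 2.03 × 1.496×10^8 = 3.03688×10^8 km; r₂ = 11.3 × 1.496×10^8 = 1.69048×10^9 km.
The Hohmann ellipse has a_t = (r₁ + r₂)/2 = 9.97084×10^8 km.
Circular speed at r = 3.03688×10^8 km: v_c = √(μ/r) = 20.900 km/s.
Vis-viva on the transfer ellipse at r = 3.03688×10^8 km gives v_t = √[μ(2/r − 1/a_t)] = 27.214 km/s.
Δv₁ = |v_t − v_c| = |27.214 − 20.900| = 6.314 km/s.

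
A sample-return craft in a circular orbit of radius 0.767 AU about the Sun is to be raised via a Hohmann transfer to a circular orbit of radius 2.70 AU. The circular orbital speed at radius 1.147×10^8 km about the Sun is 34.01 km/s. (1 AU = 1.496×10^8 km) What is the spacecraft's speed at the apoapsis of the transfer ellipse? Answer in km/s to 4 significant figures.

v = 12.06 km/s

From the circular-orbit relation v² = μ/r at r = 1.147×10^8 km: μ = v²r = (34.01)² × 1.147×10^8 = 1.32671×10^11 km³/s².
In km: r₁ = 0.767 × 1.496×10^8 = 1.147432×10^8 km; r₂ = 2.70 × 1.496×10^8 = 4.0392×10^8 km.
Semi-major axis of the transfer orbit: a_t = (1.147432×10^8 + 4.0392×10^8)/2 = 2.593316×10^8 km.
At apoapsis, r = 4.0392×10^8 km.
From the vis-viva equation, v = √[μ(2/r − 1/a_t)] = 12.06 km/s.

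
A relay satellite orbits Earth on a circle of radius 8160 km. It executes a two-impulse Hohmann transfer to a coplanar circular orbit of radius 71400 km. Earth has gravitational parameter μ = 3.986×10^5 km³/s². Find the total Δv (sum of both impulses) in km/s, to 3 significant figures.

Δv = 3.67 km/s

Transfer-ellipse semi-major axis a_t = (r₁ + r₂)/2 = (8160 + 71400)/2 = 39780 km.
Circular speed at r₁: v₁ = √(μ/r₁) = √(3.986×10^5/8160) = 6.9891 km/s.
Transfer-orbit speed at r₁ (vis-viva equation): v_p = √[μ(2/r₁ − 1/a_t)] = 9.3635 km/s.
First burn Δv₁ = |v_p − v₁| = 2.374 km/s.
Circular speed at r₂: v₂ = √(μ/r₂) = 2.363 km/s.
Transfer-orbit speed at r₂: v_a = √[μ(2/r₂ − 1/a_t)] = 1.070 km/s.
Second burn Δv₂ = |v₂ − v_a| = 1.293 km/s.
Total Δv = Δv₁ + Δv₂ = 3.667 km/s.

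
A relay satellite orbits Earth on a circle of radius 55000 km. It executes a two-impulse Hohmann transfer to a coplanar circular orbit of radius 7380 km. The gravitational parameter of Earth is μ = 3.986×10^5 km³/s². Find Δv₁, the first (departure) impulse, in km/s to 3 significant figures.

Δv₁ = 1.38 km/s

The Hohmann ellipse has a_t = (r₁ + r₂)/2 = 31190 km.
Circular speed at r = 55000 km: v_c = √(μ/r) = 2.6921 km/s.
Transfer-orbit speed at the same r (vis-viva, a = a_t): v_t = √[μ(2/r − 1/a_t)] = 1.3095 km/s.
Δv₁ = |v_t − v_c| = |1.3095 − 2.6921| = 1.383 km/s.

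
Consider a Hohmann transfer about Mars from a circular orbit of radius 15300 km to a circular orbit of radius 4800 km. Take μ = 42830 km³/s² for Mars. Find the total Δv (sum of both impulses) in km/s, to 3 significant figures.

Δv = 1.22 km/s

Semi-major axis of the transfer orbit: a_t = (15300 + 4800)/2 = 10050 km.
Circular speed at r₁: v₁ = √(μ/r₁) = √(42830/15300) = 1.6731 km/s.
Transfer-orbit speed at r₁ (vis-viva equation): v_a = √[μ(2/r₁ − 1/a_t)] = 1.1563 km/s.
First burn Δv₁ = |v_a − v₁| = 0.5168 km/s.
Circular speed at r₂: v₂ = √(μ/r₂) = 2.98713 km/s.
Transfer-orbit speed at r₂: v_p = √[μ(2/r₂ − 1/a_t)] = 3.68567 km/s.
Second burn Δv₂ = |v₂ − v_p| = 0.6985 km/s.
Total Δv = Δv₁ + Δv₂ = 1.215 km/s.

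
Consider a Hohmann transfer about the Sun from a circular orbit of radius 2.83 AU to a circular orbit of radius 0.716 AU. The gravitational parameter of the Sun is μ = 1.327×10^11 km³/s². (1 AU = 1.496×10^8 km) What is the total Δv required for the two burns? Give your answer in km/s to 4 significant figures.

In km: r₁ = 2.83 × 1.496×10^8 = 4.23368×10^8 km; r₂ = 0.716 × 1.496×10^8 = 1.071136×10^8 km.
The Hohmann ellipse has a_t = (r₁ + r₂)/2 = 2.652408×10^8 km.
At r₁ the circular-orbit speed is v₁ = √(μ/r₁) = 17.7042 km/s.
Transfer-orbit speed at r₁ (vis-viva): v_a = √[μ(2/r₁ − 1/a_t)] = 11.2507 km/s.
First burn Δv₁ = |v_a − v₁| = 6.4535 km/s.
Circular speed at r₂: v₂ = √(μ/r₂) = 35.19761 km/s.
Transfer-orbit speed at r₂: v_p = √[μ(2/r₂ − 1/a_t)] = 44.46845 km/s.
Second burn Δv₂ = |v₂ − v_p| = 9.2708 km/s.
Δv = Δv₁ + Δv₂ = 6.4535 + 9.2708 = 15.72 km/s.

Δv = 15.72 km/s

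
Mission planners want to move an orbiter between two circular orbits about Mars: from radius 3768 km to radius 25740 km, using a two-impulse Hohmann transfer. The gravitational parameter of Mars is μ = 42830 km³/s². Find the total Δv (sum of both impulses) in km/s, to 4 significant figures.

Transfer-ellipse semi-major axis a_t = (r₁ + r₂)/2 = (3768 + 25740)/2 = 14754 km.
At r₁ the circular-orbit speed is v₁ = √(μ/r₁) = 3.371 km/s.
On the transfer ellipse at r₁, vis-viva gives v_p = √[μ(2/r₁ − 1/a_t)] = 4.453 km/s.
First burn Δv₁ = |v_p − v₁| = 1.082 km/s.
At r₂, v₂ = √(μ/r₂) = 1.290 km/s.
Transfer-orbit speed at r₂: v_a = √[μ(2/r₂ − 1/a_t)] = 0.6519 km/s.
Second burn Δv₂ = |v₂ − v_a| = 0.6381 km/s.
Total Δv = Δv₁ + Δv₂ = 1.720 km/s.

Δv = 1.720 km/s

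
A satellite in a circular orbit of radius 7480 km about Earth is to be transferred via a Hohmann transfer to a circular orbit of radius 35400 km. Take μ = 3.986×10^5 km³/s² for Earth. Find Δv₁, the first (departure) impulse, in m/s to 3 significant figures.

Δv₁ = 2080 m/s

Transfer-ellipse semi-major axis a_t = (r₁ + r₂)/2 = (7480 + 35400)/2 = 21440 km.
On the circular orbit at r = 7480 km, v_c = √(μ/r) = 7.300 km/s.
Transfer-orbit speed at the same r (vis-viva, a = a_t): v_t = √[μ(2/r − 1/a_t)] = 9.380 km/s.
Δv₁ = |v_t − v_c| = |9.380 − 7.300| = 2.080 km/s.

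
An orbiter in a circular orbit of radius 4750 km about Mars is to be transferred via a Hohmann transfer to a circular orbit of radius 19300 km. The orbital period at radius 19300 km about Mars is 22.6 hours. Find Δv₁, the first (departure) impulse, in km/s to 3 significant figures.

Δv₁ = 0.802 km/s

From Kepler's third law T² = 4π²r³/μ at r = 19300 km, T = 22.6 hours = 22.6 × 3600 s = 81360 s: μ = 4π²r³/T² = 42875.6 km³/s².
Semi-major axis of the transfer orbit: a_t = (4750 + 19300)/2 = 12025 km.
Circular speed at r = 4750 km: v_c = √(μ/r) = 3.0044 km/s.
Transfer-orbit speed at the same r (vis-viva, a = a_t): v_t = √[μ(2/r − 1/a_t)] = 3.8062 km/s.
Δv₁ = |v_t − v_c| = |3.8062 − 3.0044| = 0.8018 km/s.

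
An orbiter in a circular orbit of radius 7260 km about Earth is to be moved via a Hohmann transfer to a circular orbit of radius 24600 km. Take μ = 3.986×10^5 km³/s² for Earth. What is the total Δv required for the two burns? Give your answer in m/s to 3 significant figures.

Δv = 3110 m/s

Transfer-ellipse semi-major axis a_t = (r₁ + r₂)/2 = (7260 + 24600)/2 = 15930 km.
Circular speed at r₁: v₁ = √(μ/r₁) = √(3.986×10^5/7260) = 7.410 km/s.
Transfer-orbit speed at r₁ (v² = μ(2/r − 1/a)): v_p = √[μ(2/r₁ − 1/a_t)] = 9.208 km/s.
First burn Δv₁ = |v_p − v₁| = 1.798 km/s.
Circular speed at r₂: v₂ = √(μ/r₂) = 4.025 km/s.
Transfer-orbit speed at r₂: v_a = √[μ(2/r₂ − 1/a_t)] = 2.717 km/s.
Second burn Δv₂ = |v₂ − v_a| = 1.308 km/s.
Δv = Δv₁ + Δv₂ = 1.798 + 1.308 = 3.106 km/s.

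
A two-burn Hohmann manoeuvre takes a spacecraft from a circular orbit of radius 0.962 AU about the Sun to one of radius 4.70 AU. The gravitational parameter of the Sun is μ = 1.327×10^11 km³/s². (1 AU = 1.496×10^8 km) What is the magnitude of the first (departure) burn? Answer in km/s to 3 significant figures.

In km: r₁ = 0.962 × 1.496×10^8 = 1.439152×10^8 km; r₂ = 4.70 × 1.496×10^8 = 7.0312×10^8 km.
Transfer-ellipse semi-major axis a_t = (r₁ + r₂)/2 = (1.439152×10^8 + 7.0312×10^8)/2 = 4.235176×10^8 km.
Circular speed at r = 1.439152×10^8 km: v_c = √(μ/r) = 30.37 km/s.
Transfer-orbit speed at the same r (vis-viva, a = a_t): v_t = √[μ(2/r − 1/a_t)] = 39.13 km/s.
Δv₁ = |v_t − v_c| = |39.13 − 30.37| = 8.760 km/s.

Δv₁ = 8.76 km/s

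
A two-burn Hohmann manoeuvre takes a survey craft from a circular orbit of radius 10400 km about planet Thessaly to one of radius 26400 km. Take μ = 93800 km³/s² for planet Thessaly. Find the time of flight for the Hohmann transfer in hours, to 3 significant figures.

Transfer-ellipse semi-major axis a_t = (r₁ + r₂)/2 = (10400 + 26400)/2 = 18400 km.
By Kepler's third law the transfer-orbit period is T = 2π√(a_t³/μ), so t = T/2 = 25600 s.
Converting: 25600 s ÷ 3600 s/hour = 7.11 hours.

t = 7.11 hours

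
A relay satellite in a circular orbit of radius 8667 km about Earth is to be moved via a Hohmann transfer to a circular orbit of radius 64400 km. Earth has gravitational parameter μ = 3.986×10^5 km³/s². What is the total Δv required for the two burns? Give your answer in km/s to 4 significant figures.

Δv = 3.498 km/s

Semi-major axis of the transfer orbit: a_t = (8667 + 64400)/2 = 36533.5 km.
Circular speed at r₁: v₁ = √(μ/r₁) = √(3.986×10^5/8667) = 6.782 km/s.
Transfer-orbit speed at r₁ (vis-viva equation): v_p = √[μ(2/r₁ − 1/a_t)] = 9.004 km/s.
First burn Δv₁ = |v_p − v₁| = 2.222 km/s.
At r₂, v₂ = √(μ/r₂) = 2.488 km/s.
Transfer-orbit speed at r₂: v_a = √[μ(2/r₂ − 1/a_t)] = 1.212 km/s.
Second burn Δv₂ = |v₂ − v_a| = 1.276 km/s.
Δv = Δv₁ + Δv₂ = 2.222 + 1.276 = 3.498 km/s.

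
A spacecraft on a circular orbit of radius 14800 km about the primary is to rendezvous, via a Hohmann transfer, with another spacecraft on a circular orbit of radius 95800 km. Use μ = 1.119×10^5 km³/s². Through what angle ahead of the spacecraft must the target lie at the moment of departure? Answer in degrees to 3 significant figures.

The Hohmann ellipse has a_t = (r₁ + r₂)/2 = 55300 km.
Transfer time t = π√(a_t³/μ) = 1.22130×10^5 s.
Target angular speed ω₂ = √(μ/r₂³) = 1.12815×10^-5 rad/s.
Angle swept by the target during transfer: ω₂·t = 1.3778 rad = 78.94°.
The spacecraft traverses 180° on the transfer ellipse, so the target must lead by 180° − 78.94° = 101°.

φ = 101°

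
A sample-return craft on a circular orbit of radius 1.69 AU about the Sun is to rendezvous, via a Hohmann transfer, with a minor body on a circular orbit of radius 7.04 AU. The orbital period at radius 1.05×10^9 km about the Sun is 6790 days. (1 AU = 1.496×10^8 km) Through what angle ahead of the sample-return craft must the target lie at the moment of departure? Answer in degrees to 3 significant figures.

From Kepler's third law T² = 4π²r³/μ at r = 1.05×10^9 km, T = 6790 days = 6790 × 86400 s = 5.86656×10^8 s: μ = 4π²r³/T² = 1.32789×10^11 km³/s².
In km: r₁ = 1.69 × 1.496×10^8 = 2.52824×10^8 km; r₂ = 7.04 × 1.496×10^8 = 1.053184×10^9 km.
The Hohmann ellipse has a_t = (r₁ + r₂)/2 = 6.53004×10^8 km.
The half-period of the transfer ellipse is t = π√(a_t³/μ) = 1.4386×10^8 s.
Target angular speed ω₂ = √(μ/r₂³) = 1.0662×10^-8 rad/s.
Angle swept by the target during transfer: ω₂·t = 1.5338 rad = 87.88°.
The sample-return craft traverses 180° on the transfer ellipse, so the target must lead by 180° − 87.88° = 92.1°.

φ = 92.1°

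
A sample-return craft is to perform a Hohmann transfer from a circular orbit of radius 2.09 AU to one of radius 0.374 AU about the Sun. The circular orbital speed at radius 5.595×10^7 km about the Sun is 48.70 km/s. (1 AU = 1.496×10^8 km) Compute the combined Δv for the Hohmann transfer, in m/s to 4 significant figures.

From the circular-orbit relation v² = μ/r at r = 5.595×10^7 km: μ = v²r = (48.70)² × 5.595×10^7 = 1.32696×10^11 km³/s².
In km: r₁ = 2.09 × 1.496×10^8 = 3.12664×10^8 km; r₂ = 0.374 × 1.496×10^8 = 5.59504×10^7 km.
The Hohmann ellipse has a_t = (r₁ + r₂)/2 = 1.843072×10^8 km.
At r₁ the circular-orbit speed is v₁ = √(μ/r₁) = 20.60 km/s.
Transfer-orbit speed at r₁ (vis-viva equation): v_a = √[μ(2/r₁ − 1/a_t)] = 11.35 km/s.
First burn Δv₁ = |v_a − v₁| = 9.250 km/s.
Circular speed at r₂: v₂ = √(μ/r₂) = 48.70 km/s.
Transfer-orbit speed at r₂: v_p = √[μ(2/r₂ − 1/a_t)] = 63.43 km/s.
Second burn Δv₂ = |v₂ − v_p| = 14.73 km/s.
Δv = Δv₁ + Δv₂ = 9.250 + 14.73 = 23.98 km/s.

Δv = 23980 m/s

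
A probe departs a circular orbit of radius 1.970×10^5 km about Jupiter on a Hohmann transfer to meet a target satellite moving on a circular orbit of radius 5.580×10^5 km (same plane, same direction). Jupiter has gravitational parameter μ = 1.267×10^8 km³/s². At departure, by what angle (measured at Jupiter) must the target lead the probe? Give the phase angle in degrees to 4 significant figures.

φ = 79.84°

Transfer-ellipse semi-major axis a_t = (r₁ + r₂)/2 = (1.970×10^5 + 5.580×10^5)/2 = 3.775×10^5 km.
The half-period of the transfer ellipse is t = π√(a_t³/μ) = 64734.7 s.
The target's mean motion on its circular orbit is ω₂ = √(μ/r₂³) = 2.70046×10^-5 rad/s.
Angle swept by the target during transfer: ω₂·t = 1.7481 rad = 100.16°.
The probe traverses 180° on the transfer ellipse, so the target must lead by 180° − 100.16° = 79.84°.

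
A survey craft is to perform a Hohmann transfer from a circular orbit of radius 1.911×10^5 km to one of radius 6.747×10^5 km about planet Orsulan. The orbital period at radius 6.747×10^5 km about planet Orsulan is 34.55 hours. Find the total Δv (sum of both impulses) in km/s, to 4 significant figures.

From Kepler's third law T² = 4π²r³/μ at r = 6.747×10^5 km, T = 34.55 hours = 34.55 × 3600 s = 1.2438×10^5 s: μ = 4π²r³/T² = 7.83774×10^8 km³/s².
Transfer-ellipse semi-major axis a_t = (r₁ + r₂)/2 = (1.911×10^5 + 6.747×10^5)/2 = 4.329×10^5 km.
At r₁ the circular-orbit speed is v₁ = √(μ/r₁) = 64.04 km/s.
Transfer-orbit speed at r₁ (vis-viva equation): v_p = √[μ(2/r₁ − 1/a_t)] = 79.95 km/s.
First burn Δv₁ = |v_p − v₁| = 15.91 km/s.
At r₂, v₂ = √(μ/r₂) = 34.083 km/s.
Transfer-orbit speed at r₂: v_a = √[μ(2/r₂ − 1/a_t)] = 22.645 km/s.
Second burn Δv₂ = |v₂ − v_a| = 11.44 km/s.
Δv = Δv₁ + Δv₂ = 15.91 + 11.44 = 27.35 km/s.

Δv = 27.35 km/s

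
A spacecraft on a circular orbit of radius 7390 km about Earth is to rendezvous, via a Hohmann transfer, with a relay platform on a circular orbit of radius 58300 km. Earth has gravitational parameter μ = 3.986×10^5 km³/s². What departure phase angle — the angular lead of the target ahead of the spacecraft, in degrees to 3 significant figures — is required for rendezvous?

φ = 104°

Transfer-ellipse semi-major axis a_t = (r₁ + r₂)/2 = (7390 + 58300)/2 = 32845 km.
Transfer time t = π√(a_t³/μ) = 29620 s.
The target's mean motion on its circular orbit is ω₂ = √(μ/r₂³) = 4.485×10^-5 rad/s.
Angle swept by the target during transfer: ω₂·t = 1.3285 rad = 76.12°.
Arrival is 180° from departure on the ellipse, so φ = 180° − 76.12° = 104°.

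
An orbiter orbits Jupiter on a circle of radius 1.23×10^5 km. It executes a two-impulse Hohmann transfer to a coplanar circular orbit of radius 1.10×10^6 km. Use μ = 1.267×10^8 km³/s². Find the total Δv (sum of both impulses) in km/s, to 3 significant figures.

The Hohmann ellipse has a_t = (r₁ + r₂)/2 = 6.115×10^5 km.
Circular speed at r₁: v₁ = √(μ/r₁) = √(1.267×10^8/1.230×10^5) = 32.095 km/s.
Transfer-orbit speed at r₁ (v² = μ(2/r − 1/a)): v_p = √[μ(2/r₁ − 1/a_t)] = 43.046 km/s.
First burn Δv₁ = |v_p − v₁| = 10.95 km/s.
Circular speed at r₂: v₂ = √(μ/r₂) = 10.732 km/s.
Transfer-orbit speed at r₂: v_a = √[μ(2/r₂ − 1/a_t)] = 4.8133 km/s.
Second burn Δv₂ = |v₂ − v_a| = 5.919 km/s.
Total Δv = Δv₁ + Δv₂ = 16.87 km/s.

Δv = 16.9 km/s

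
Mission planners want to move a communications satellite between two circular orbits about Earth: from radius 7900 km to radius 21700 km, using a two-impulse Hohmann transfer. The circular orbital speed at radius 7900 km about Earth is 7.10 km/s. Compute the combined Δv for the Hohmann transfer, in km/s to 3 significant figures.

From the circular-orbit relation v² = μ/r at r = 7900 km: μ = v²r = (7.10)² × 7900 = 3.98239×10^5 km³/s².
The Hohmann ellipse has a_t = (r₁ + r₂)/2 = 14800 km.
At r₁ the circular-orbit speed is v₁ = √(μ/r₁) = 7.100 km/s.
On the transfer ellipse at r₁, v² = μ(2/r − 1/a) gives v_p = √[μ(2/r₁ − 1/a_t)] = 8.597 km/s.
First burn Δv₁ = |v_p − v₁| = 1.497 km/s.
At r₂, v₂ = √(μ/r₂) = 4.284 km/s.
Transfer-orbit speed at r₂: v_a = √[μ(2/r₂ − 1/a_t)] = 3.130 km/s.
Second burn Δv₂ = |v₂ − v_a| = 1.154 km/s.
Δv = Δv₁ + Δv₂ = 1.497 + 1.154 = 2.651 km/s.

Δv = 2.65 km/s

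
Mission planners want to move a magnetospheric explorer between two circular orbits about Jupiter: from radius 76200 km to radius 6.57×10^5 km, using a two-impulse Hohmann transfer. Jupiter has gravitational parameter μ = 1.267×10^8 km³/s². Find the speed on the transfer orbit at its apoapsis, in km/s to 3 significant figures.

Semi-major axis of the transfer orbit: a_t = (76200 + 6.570×10^5)/2 = 3.666×10^5 km.
The apoapsis of the transfer ellipse is at r = 6.570×10^5 km.
From the vis-viva equation, v = √[μ(2/r − 1/a_t)] = 6.331 km/s.

v = 6.33 km/s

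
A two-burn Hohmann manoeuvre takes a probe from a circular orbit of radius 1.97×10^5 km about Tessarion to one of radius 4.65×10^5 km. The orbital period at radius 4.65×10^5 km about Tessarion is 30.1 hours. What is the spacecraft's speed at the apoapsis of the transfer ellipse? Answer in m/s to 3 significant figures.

From Kepler's third law T² = 4π²r³/μ at r = 4.65×10^5 km, T = 30.1 hours = 30.1 × 3600 s = 1.0836×10^5 s: μ = 4π²r³/T² = 3.38050×10^8 km³/s².
Transfer-ellipse semi-major axis a_t = (r₁ + r₂)/2 = (1.970×10^5 + 4.650×10^5)/2 = 3.310×10^5 km.
The apoapsis of the transfer ellipse is at r = 4.650×10^5 km.
Applying v² = μ(2/r − 1/a_t): v = 20.80 km/s.

v = 20800 m/s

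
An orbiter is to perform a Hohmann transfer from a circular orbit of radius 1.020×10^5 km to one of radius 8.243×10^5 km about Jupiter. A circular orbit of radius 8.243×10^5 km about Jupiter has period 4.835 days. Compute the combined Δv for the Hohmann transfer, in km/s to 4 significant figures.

From Kepler's third law T² = 4π²r³/μ at r = 8.243×10^5 km, T = 4.835 days = 4.835 × 86400 s = 4.17744×10^5 s: μ = 4π²r³/T² = 1.26705×10^8 km³/s².
Transfer-ellipse semi-major axis a_t = (r₁ + r₂)/2 = (1.020×10^5 + 8.243×10^5)/2 = 4.6315×10^5 km.
Circular speed at r₁: v₁ = √(μ/r₁) = √(1.26705×10^8/1.020×10^5) = 35.2450 km/s.
Transfer-orbit speed at r₁ (vis-viva equation): v_p = √[μ(2/r₁ − 1/a_t)] = 47.0196 km/s.
First burn Δv₁ = |v_p − v₁| = 11.77 km/s.
At r₂, v₂ = √(μ/r₂) = 12.398 km/s.
Transfer-orbit speed at r₂: v_a = √[μ(2/r₂ − 1/a_t)] = 5.8183 km/s.
Second burn Δv₂ = |v₂ − v_a| = 6.580 km/s.
Δv = Δv₁ + Δv₂ = 11.77 + 6.580 = 18.35 km/s.

Δv = 18.35 km/s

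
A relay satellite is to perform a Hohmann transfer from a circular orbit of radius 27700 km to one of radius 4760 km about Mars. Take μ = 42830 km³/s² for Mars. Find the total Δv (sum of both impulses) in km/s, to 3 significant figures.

Δv = 1.49 km/s

Semi-major axis of the transfer orbit: a_t = (27700 + 4760)/2 = 16230 km.
Circular speed at r₁: v₁ = √(μ/r₁) = √(42830/27700) = 1.2435 km/s.
Transfer-orbit speed at r₁ (v² = μ(2/r − 1/a)): v_a = √[μ(2/r₁ − 1/a_t)] = 0.67341 km/s.
First burn Δv₁ = |v_a − v₁| = 0.5701 km/s.
Circular speed at r₂: v₂ = √(μ/r₂) = 2.99965 km/s.
Transfer-orbit speed at r₂: v_p = √[μ(2/r₂ − 1/a_t)] = 3.91878 km/s.
Second burn Δv₂ = |v₂ − v_p| = 0.9191 km/s.
Total Δv = Δv₁ + Δv₂ = 1.489 km/s.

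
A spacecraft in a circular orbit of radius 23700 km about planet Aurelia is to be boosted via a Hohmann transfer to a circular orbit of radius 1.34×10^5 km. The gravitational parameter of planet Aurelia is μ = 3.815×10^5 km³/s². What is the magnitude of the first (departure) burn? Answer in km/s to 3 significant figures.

Transfer-ellipse semi-major axis a_t = (r₁ + r₂)/2 = (23700 + 1.340×10^5)/2 = 78850 km.
On the circular orbit at r = 23700 km, v_c = √(μ/r) = 4.012 km/s.
Transfer-orbit speed at the same r (vis-viva, a = a_t): v_t = √[μ(2/r − 1/a_t)] = 5.230 km/s.
Δv₁ = |v_t − v_c| = |5.230 − 4.012| = 1.218 km/s.

Δv₁ = 1.22 km/s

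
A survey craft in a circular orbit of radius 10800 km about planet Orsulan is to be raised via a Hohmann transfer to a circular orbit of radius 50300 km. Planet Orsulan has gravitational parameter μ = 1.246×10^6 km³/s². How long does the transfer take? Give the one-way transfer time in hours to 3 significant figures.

t = 4.17 hours

Transfer-ellipse semi-major axis a_t = (r₁ + r₂)/2 = (10800 + 50300)/2 = 30550 km.
By Kepler's third law the transfer-orbit period is T = 2π√(a_t³/μ), so t = T/2 = 15028 s.
Converting: 15028 s ÷ 3600 s/hour = 4.17 hours.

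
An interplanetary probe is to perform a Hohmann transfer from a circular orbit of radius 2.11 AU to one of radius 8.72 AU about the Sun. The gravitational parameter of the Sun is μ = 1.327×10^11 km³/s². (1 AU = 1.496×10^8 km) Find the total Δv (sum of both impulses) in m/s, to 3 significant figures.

In km: r₁ = 2.11 × 1.496×10^8 = 3.15656×10^8 km; r₂ = 8.72 × 1.496×10^8 = 1.304512×10^9 km.
Semi-major axis of the transfer orbit: a_t = (3.15656×10^8 + 1.304512×10^9)/2 = 8.10084×10^8 km.
Circular speed at r₁: v₁ = √(μ/r₁) = √(1.327×10^11/3.15656×10^8) = 20.504 km/s.
On the transfer ellipse at r₁, v² = μ(2/r − 1/a) gives v_p = √[μ(2/r₁ − 1/a_t)] = 26.019 km/s.
First burn Δv₁ = |v_p − v₁| = 5.515 km/s.
Circular speed at r₂: v₂ = √(μ/r₂) = 10.086 km/s.
Transfer-orbit speed at r₂: v_a = √[μ(2/r₂ − 1/a_t)] = 6.2958 km/s.
Second burn Δv₂ = |v₂ − v_a| = 3.790 km/s.
Total Δv = Δv₁ + Δv₂ = 9.305 km/s.

Δv = 9310 m/s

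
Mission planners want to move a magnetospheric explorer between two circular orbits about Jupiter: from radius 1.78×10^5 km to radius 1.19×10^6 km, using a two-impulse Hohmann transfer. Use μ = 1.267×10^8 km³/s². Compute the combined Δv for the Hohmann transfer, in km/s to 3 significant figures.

Transfer-ellipse semi-major axis a_t = (r₁ + r₂)/2 = (1.780×10^5 + 1.190×10^6)/2 = 6.840×10^5 km.
At r₁ the circular-orbit speed is v₁ = √(μ/r₁) = 26.6795 km/s.
Transfer-orbit speed at r₁ (vis-viva): v_p = √[μ(2/r₁ − 1/a_t)] = 35.1904 km/s.
First burn Δv₁ = |v_p − v₁| = 8.511 km/s.
At r₂, v₂ = √(μ/r₂) = 10.3185 km/s.
Transfer-orbit speed at r₂: v_a = √[μ(2/r₂ − 1/a_t)] = 5.26377 km/s.
Second burn Δv₂ = |v₂ − v_a| = 5.055 km/s.
Δv = Δv₁ + Δv₂ = 8.511 + 5.055 = 13.57 km/s.

Δv = 13.6 km/s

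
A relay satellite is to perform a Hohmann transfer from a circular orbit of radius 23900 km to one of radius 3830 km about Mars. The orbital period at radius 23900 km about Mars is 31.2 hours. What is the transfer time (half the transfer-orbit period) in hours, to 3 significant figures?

t = 6.89 hours

From Kepler's third law T² = 4π²r³/μ at r = 23900 km, T = 31.2 hours = 31.2 × 3600 s = 1.1232×10^5 s: μ = 4π²r³/T² = 42720.8 km³/s².
The Hohmann ellipse has a_t = (r₁ + r₂)/2 = 13865 km.
Transfer time t = π√(a_t³/μ) = π√((13865)³ / 42720.8) = 24810 s.
Converting: 24810 s ÷ 3600 s/hour = 6.89 hours.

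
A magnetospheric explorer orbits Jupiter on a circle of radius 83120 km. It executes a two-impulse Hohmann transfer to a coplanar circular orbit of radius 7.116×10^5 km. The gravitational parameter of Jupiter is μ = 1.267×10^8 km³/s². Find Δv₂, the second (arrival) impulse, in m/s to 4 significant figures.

Δv₂ = 7241 m/s

Transfer-ellipse semi-major axis a_t = (r₁ + r₂)/2 = (83120 + 7.116×10^5)/2 = 3.9736×10^5 km.
On the circular orbit at r = 7.116×10^5 km, v_c = √(μ/r) = 13.344 km/s.
Transfer-orbit speed at the same r (vis-viva, a = a_t): v_t = √[μ(2/r − 1/a_t)] = 6.1028 km/s.
Δv₂ = |v_t − v_c| = |6.1028 − 13.344| = 7.241 km/s.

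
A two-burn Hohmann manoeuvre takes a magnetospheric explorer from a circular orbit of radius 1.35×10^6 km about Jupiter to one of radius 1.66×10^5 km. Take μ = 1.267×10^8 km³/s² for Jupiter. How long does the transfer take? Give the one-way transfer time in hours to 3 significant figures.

t = 51.2 hours

Semi-major axis of the transfer orbit: a_t = (1.350×10^6 + 1.660×10^5)/2 = 7.580×10^5 km.
Transfer time t = π√(a_t³/μ) = π√((7.580×10^5)³ / 1.267×10^8) = 1.842×10^5 s.
Converting: 1.842×10^5 s ÷ 3600 s/hour = 51.2 hours.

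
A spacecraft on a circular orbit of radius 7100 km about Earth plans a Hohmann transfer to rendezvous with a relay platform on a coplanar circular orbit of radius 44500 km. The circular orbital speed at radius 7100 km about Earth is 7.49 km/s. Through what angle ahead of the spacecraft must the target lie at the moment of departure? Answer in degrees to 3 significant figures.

φ = 101°

From the circular-orbit relation v² = μ/r at r = 7100 km: μ = v²r = (7.49)² × 7100 = 3.98311×10^5 km³/s².
The Hohmann ellipse has a_t = (r₁ + r₂)/2 = 25800 km.
Transfer time t = π√(a_t³/μ) = 20629 s.
The target's mean motion on its circular orbit is ω₂ = √(μ/r₂³) = 6.7231×10^-5 rad/s.
Angle swept by the target during transfer: ω₂·t = 1.3869 rad = 79.46°.
Arrival is 180° from departure on the ellipse, so φ = 180° − 79.46° = 101°.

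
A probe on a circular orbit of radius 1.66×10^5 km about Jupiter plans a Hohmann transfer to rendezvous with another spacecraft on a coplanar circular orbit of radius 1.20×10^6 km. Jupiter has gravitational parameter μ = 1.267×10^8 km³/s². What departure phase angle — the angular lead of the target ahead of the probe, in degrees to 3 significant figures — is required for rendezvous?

φ = 103°

Transfer-ellipse semi-major axis a_t = (r₁ + r₂)/2 = (1.660×10^5 + 1.200×10^6)/2 = 6.830×10^5 km.
Transfer time t = π√(a_t³/μ) = 1.575×10^5 s.
Target angular speed ω₂ = √(μ/r₂³) = 8.563×10^-6 rad/s.
Angle swept by the target during transfer: ω₂·t = 1.349 rad = 77.29°.
The probe traverses 180° on the transfer ellipse, so the target must lead by 180° − 77.29° = 103°.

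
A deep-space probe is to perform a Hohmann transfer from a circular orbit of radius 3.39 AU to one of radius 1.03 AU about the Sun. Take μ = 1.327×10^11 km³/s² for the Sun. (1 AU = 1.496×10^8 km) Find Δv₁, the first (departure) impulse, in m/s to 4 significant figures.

In km: r₁ = 3.39 × 1.496×10^8 = 5.07144×10^8 km; r₂ = 1.03 × 1.496×10^8 = 1.54088×10^8 km.
The Hohmann ellipse has a_t = (r₁ + r₂)/2 = 3.30616×10^8 km.
Circular speed at r = 5.07144×10^8 km: v_c = √(μ/r) = 16.176 km/s.
Transfer-orbit speed at the same r (vis-viva, a = a_t): v_t = √[μ(2/r − 1/a_t)] = 11.043 km/s.
Δv₁ = |v_t − v_c| = |11.043 − 16.176| = 5.133 km/s.

Δv₁ = 5133 m/s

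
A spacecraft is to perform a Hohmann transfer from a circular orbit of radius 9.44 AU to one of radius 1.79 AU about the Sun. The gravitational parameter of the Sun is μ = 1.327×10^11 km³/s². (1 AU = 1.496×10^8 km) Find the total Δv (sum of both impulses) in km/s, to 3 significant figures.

Δv = 10.8 km/s

In km: r₁ = 9.44 × 1.496×10^8 = 1.412224×10^9 km; r₂ = 1.79 × 1.496×10^8 = 2.67784×10^8 km.
Semi-major axis of the transfer orbit: a_t = (1.412224×10^9 + 2.67784×10^8)/2 = 8.40004×10^8 km.
Circular speed at r₁: v₁ = √(μ/r₁) = √(1.327×10^11/1.412224×10^9) = 9.69357 km/s.
On the transfer ellipse at r₁, vis-viva equation gives v_a = √[μ(2/r₁ − 1/a_t)] = 5.47312 km/s.
First burn Δv₁ = |v_a − v₁| = 4.220 km/s.
Circular speed at r₂: v₂ = √(μ/r₂) = 22.261 km/s.
Transfer-orbit speed at r₂: v_p = √[μ(2/r₂ − 1/a_t)] = 28.864 km/s.
Second burn Δv₂ = |v₂ − v_p| = 6.603 km/s.
Total Δv = Δv₁ + Δv₂ = 10.82 km/s.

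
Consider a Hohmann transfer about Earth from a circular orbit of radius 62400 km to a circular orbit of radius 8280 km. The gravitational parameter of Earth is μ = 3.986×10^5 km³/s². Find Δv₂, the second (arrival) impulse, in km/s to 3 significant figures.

Δv₂ = 2.28 km/s

Semi-major axis of the transfer orbit: a_t = (62400 + 8280)/2 = 35340 km.
Circular speed at r = 8280 km: v_c = √(μ/r) = 6.9383 km/s.
Transfer-orbit speed at the same r (vis-viva, a = a_t): v_t = √[μ(2/r − 1/a_t)] = 9.2196 km/s.
Δv₂ = |v_t − v_c| = |9.2196 − 6.9383| = 2.281 km/s.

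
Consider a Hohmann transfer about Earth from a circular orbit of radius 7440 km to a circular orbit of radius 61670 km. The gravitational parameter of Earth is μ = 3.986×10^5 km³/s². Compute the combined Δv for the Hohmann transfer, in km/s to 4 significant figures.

Δv = 3.821 km/s

Semi-major axis of the transfer orbit: a_t = (7440 + 61670)/2 = 34555 km.
Circular speed at r₁: v₁ = √(μ/r₁) = √(3.986×10^5/7440) = 7.3195129 km/s.
On the transfer ellipse at r₁, vis-viva equation gives v_p = √[μ(2/r₁ − 1/a_t)] = 9.7783078 km/s.
First burn Δv₁ = |v_p − v₁| = 2.45879 km/s.
Circular speed at r₂: v₂ = √(μ/r₂) = 2.54233 km/s.
Transfer-orbit speed at r₂: v_a = √[μ(2/r₂ − 1/a_t)] = 1.17968 km/s.
Second burn Δv₂ = |v₂ − v_a| = 1.36265 km/s.
Δv = Δv₁ + Δv₂ = 2.45879 + 1.36265 = 3.821 km/s.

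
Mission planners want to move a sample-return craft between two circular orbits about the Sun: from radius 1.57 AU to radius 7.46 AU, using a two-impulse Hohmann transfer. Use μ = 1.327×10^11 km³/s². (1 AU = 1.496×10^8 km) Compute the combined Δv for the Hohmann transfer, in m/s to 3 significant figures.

In km: r₁ = 1.57 × 1.496×10^8 = 2.34872×10^8 km; r₂ = 7.46 × 1.496×10^8 = 1.116016×10^9 km.
Transfer-ellipse semi-major axis a_t = (r₁ + r₂)/2 = (2.34872×10^8 + 1.116016×10^9)/2 = 6.75444×10^8 km.
Circular speed at r₁: v₁ = √(μ/r₁) = √(1.327×10^11/2.34872×10^8) = 23.769 km/s.
Transfer-orbit speed at r₁ (vis-viva): v_p = √[μ(2/r₁ − 1/a_t)] = 30.553 km/s.
First burn Δv₁ = |v_p − v₁| = 6.784 km/s.
Circular speed at r₂: v₂ = √(μ/r₂) = 10.904 km/s.
Transfer-orbit speed at r₂: v_a = √[μ(2/r₂ − 1/a_t)] = 6.4302 km/s.
Second burn Δv₂ = |v₂ − v_a| = 4.474 km/s.
Total Δv = Δv₁ + Δv₂ = 11.26 km/s.

Δv = 11300 m/s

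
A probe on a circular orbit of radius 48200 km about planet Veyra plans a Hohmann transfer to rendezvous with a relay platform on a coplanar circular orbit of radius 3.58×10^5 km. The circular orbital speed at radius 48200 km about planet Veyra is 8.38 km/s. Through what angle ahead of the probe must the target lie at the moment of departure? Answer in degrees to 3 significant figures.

φ = 103°

From the circular-orbit relation v² = μ/r at r = 48200 km: μ = v²r = (8.38)² × 48200 = 3.38482×10^6 km³/s².
The Hohmann ellipse has a_t = (r₁ + r₂)/2 = 2.031×10^5 km.
The half-period of the transfer ellipse is t = π√(a_t³/μ) = 1.56296×10^5 s.
The target's mean motion on its circular orbit is ω₂ = √(μ/r₂³) = 8.58901×10^-6 rad/s.
Angle swept by the target during transfer: ω₂·t = 1.34243 rad = 76.92°.
Arrival is 180° from departure on the ellipse, so φ = 180° − 76.92° = 103°.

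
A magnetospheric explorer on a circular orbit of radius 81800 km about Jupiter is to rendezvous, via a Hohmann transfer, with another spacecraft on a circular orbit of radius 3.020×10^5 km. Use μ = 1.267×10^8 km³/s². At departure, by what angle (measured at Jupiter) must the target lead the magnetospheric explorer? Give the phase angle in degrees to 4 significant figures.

φ = 88.83°

Semi-major axis of the transfer orbit: a_t = (81800 + 3.020×10^5)/2 = 1.919×10^5 km.
Transfer time t = π√(a_t³/μ) = 23462 s.
The target's mean motion on its circular orbit is ω₂ = √(μ/r₂³) = 6.7823×10^-5 rad/s.
Angle swept by the target during transfer: ω₂·t = 1.5913 rad = 91.17°.
Arrival is 180° from departure on the ellipse, so φ = 180° − 91.17° = 88.83°.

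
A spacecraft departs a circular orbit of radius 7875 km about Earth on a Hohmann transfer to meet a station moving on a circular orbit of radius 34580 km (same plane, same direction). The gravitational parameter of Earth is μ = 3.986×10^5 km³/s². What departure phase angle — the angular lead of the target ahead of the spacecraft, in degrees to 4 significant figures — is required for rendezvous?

Semi-major axis of the transfer orbit: a_t = (7875 + 34580)/2 = 21227.5 km.
The half-period of the transfer ellipse is t = π√(a_t³/μ) = 15390 s.
The target's mean motion on its circular orbit is ω₂ = √(μ/r₂³) = 9.818×10^-5 rad/s.
Angle swept by the target during transfer: ω₂·t = 1.511 rad = 86.57°.
The spacecraft traverses 180° on the transfer ellipse, so the target must lead by 180° − 86.57° = 93.43°.

φ = 93.43°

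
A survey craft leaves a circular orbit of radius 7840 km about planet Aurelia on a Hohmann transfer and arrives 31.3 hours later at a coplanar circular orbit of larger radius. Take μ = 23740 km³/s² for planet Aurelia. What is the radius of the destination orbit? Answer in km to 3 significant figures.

Transfer time t = 31.3 hours = 1.1268×10^5 s, and t = π√(a_t³/μ).
So a_t = (μ t²/π²)^(1/3) = (23740 × (1.1268×10^5)² / π²)^(1/3) = 31258 km.
Since a_t = (r₁ + r₂)/2, r₂ = 2a_t − r₁ = 2×31258 − 7840 = 54676 km.

r₂ = 54700 km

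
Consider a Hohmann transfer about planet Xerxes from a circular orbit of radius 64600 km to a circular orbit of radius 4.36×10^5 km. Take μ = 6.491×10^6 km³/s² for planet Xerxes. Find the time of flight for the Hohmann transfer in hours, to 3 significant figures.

Semi-major axis of the transfer orbit: a_t = (64600 + 4.360×10^5)/2 = 2.503×10^5 km.
Transfer time t = π√(a_t³/μ) = π√((2.503×10^5)³ / 6.491×10^6) = 1.544×10^5 s.
Converting: 1.544×10^5 s ÷ 3600 s/hour = 42.9 hours.

t = 42.9 hours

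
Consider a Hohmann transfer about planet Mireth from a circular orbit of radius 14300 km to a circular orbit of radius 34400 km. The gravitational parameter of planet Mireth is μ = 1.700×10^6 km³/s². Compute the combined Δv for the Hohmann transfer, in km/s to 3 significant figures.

Transfer-ellipse semi-major axis a_t = (r₁ + r₂)/2 = (14300 + 34400)/2 = 24350 km.
Circular speed at r₁: v₁ = √(μ/r₁) = √(1.700×10^6/14300) = 10.903 km/s.
Transfer-orbit speed at r₁ (v² = μ(2/r − 1/a)): v_p = √[μ(2/r₁ − 1/a_t)] = 12.959 km/s.
First burn Δv₁ = |v_p − v₁| = 2.056 km/s.
At r₂, v₂ = √(μ/r₂) = 7.030 km/s.
Transfer-orbit speed at r₂: v_a = √[μ(2/r₂ − 1/a_t)] = 5.387 km/s.
Second burn Δv₂ = |v₂ − v_a| = 1.643 km/s.
Δv = Δv₁ + Δv₂ = 2.056 + 1.643 = 3.699 km/s.

Δv = 3.70 km/s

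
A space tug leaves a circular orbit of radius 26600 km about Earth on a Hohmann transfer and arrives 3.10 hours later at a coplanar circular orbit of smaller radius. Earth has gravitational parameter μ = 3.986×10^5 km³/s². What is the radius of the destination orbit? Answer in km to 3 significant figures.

Transfer time t = 3.10 hours = 11160 s, and t = π√(a_t³/μ).
So a_t = (μ t²/π²)^(1/3) = (3.986×10^5 × (11160)² / π²)^(1/3) = 17134 km.
Since a_t = (r₁ + r₂)/2, r₂ = 2a_t − r₁ = 2×17134 − 26600 = 7668 km.

r₂ = 7670 km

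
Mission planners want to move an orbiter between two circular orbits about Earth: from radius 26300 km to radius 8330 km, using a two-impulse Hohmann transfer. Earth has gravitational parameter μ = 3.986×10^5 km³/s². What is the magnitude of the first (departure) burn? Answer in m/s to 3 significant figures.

Δv₁ = 1190 m/s

The Hohmann ellipse has a_t = (r₁ + r₂)/2 = 17315 km.
On the circular orbit at r = 26300 km, v_c = √(μ/r) = 3.893 km/s.
Vis-viva on the transfer ellipse at r = 26300 km gives v_t = √[μ(2/r − 1/a_t)] = 2.700 km/s.
Δv₁ = |v_t − v_c| = |2.700 − 3.893| = 1.193 km/s.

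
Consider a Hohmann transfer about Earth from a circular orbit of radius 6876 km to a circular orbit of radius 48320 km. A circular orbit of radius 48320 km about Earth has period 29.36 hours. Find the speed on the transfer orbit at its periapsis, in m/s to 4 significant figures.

From Kepler's third law T² = 4π²r³/μ at r = 48320 km, T = 29.36 hours = 29.36 × 3600 s = 1.05696×10^5 s: μ = 4π²r³/T² = 3.98679×10^5 km³/s².
Semi-major axis of the transfer orbit: a_t = (6876 + 48320)/2 = 27598 km.
At periapsis, r = 6876 km.
Vis-viva: v = √[μ(2/r − 1/a_t)] = √[3.98679×10^5 × (2/6876 − 1/27598)] = 10.08 km/s.

v = 10080 m/s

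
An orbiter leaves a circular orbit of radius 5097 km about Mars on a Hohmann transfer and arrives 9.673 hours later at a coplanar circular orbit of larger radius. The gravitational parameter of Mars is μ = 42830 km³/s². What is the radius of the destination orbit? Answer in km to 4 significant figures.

r₂ = 29690 km

Transfer time t = 9.673 hours = 34822.8 s, and t = π√(a_t³/μ).
So a_t = (μ t²/π²)^(1/3) = (42830 × (34822.8)² / π²)^(1/3) = 17394 km.
Since a_t = (r₁ + r₂)/2, r₂ = 2a_t − r₁ = 2×17394 − 5097 = 29691 km.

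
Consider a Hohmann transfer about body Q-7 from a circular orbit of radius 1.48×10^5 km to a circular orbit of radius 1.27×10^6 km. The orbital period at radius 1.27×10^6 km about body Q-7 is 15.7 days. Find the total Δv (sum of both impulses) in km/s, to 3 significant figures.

From Kepler's third law T² = 4π²r³/μ at r = 1.27×10^6 km, T = 15.7 days = 15.7 × 86400 s = 1.35648×10^6 s: μ = 4π²r³/T² = 4.39485×10^7 km³/s².
Semi-major axis of the transfer orbit: a_t = (1.480×10^5 + 1.270×10^6)/2 = 7.090×10^5 km.
At r₁ the circular-orbit speed is v₁ = √(μ/r₁) = 17.232 km/s.
Transfer-orbit speed at r₁ (vis-viva equation): v_p = √[μ(2/r₁ − 1/a_t)] = 23.063 km/s.
First burn Δv₁ = |v_p − v₁| = 5.831 km/s.
At r₂, v₂ = √(μ/r₂) = 5.883 km/s.
Transfer-orbit speed at r₂: v_a = √[μ(2/r₂ − 1/a_t)] = 2.688 km/s.
Second burn Δv₂ = |v₂ − v_a| = 3.195 km/s.
Total Δv = Δv₁ + Δv₂ = 9.026 km/s.

Δv = 9.03 km/s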